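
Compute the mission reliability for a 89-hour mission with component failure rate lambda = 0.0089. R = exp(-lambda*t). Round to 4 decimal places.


lambda = 0.0089
mission_time = 89
lambda * t = 0.0089 * 89 = 0.7921
R = exp(-0.7921)
R = 0.4529

0.4529


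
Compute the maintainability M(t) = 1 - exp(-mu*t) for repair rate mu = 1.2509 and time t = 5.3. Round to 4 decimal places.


mu = 1.2509, t = 5.3
mu * t = 1.2509 * 5.3 = 6.6298
exp(-6.6298) = 0.0013
M(t) = 1 - 0.0013
M(t) = 0.9987

0.9987


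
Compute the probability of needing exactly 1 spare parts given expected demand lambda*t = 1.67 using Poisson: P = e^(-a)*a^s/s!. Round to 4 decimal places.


a = 1.67, s = 1
e^(-a) = e^(-1.67) = 0.1882
a^s = 1.67^1 = 1.67
s! = 1
P = 0.1882 * 1.67 / 1
P = 0.3144

0.3144


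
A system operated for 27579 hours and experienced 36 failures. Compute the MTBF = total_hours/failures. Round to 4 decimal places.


total_hours = 27579
failures = 36
MTBF = 27579 / 36
MTBF = 766.0833

766.0833


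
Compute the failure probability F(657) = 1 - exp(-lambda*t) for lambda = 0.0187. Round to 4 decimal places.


lambda = 0.0187, t = 657
lambda * t = 12.2859
exp(-12.2859) = 0.0
F(t) = 1 - 0.0
F(t) = 1.0

1.0


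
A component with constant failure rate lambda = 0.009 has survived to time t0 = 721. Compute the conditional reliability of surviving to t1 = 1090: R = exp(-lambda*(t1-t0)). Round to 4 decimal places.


lambda = 0.009
t0 = 721, t1 = 1090
t1 - t0 = 369
lambda * (t1-t0) = 0.009 * 369 = 3.321
R = exp(-3.321)
R = 0.0361

0.0361


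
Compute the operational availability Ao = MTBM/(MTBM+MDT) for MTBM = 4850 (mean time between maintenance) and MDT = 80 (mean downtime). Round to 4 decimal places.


MTBM = 4850
MDT = 80
MTBM + MDT = 4930
Ao = 4850 / 4930
Ao = 0.9838

0.9838


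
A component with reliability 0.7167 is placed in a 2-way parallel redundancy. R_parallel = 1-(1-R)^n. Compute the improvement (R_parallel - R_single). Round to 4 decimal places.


R_single = 0.7167, n = 2
1 - R_single = 0.2833
(1 - R_single)^n = 0.2833^2 = 0.0803
R_parallel = 1 - 0.0803 = 0.9197
Improvement = 0.9197 - 0.7167
Improvement = 0.203

0.203


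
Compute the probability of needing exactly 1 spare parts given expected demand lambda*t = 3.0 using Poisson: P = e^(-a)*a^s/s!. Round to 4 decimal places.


a = 3.0, s = 1
e^(-a) = e^(-3.0) = 0.0498
a^s = 3.0^1 = 3.0
s! = 1
P = 0.0498 * 3.0 / 1
P = 0.1494

0.1494


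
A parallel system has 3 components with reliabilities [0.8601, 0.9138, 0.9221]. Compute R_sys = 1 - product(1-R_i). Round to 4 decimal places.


Components: [0.8601, 0.9138, 0.9221]
(1 - 0.8601) = 0.1399, running product = 0.1399
(1 - 0.9138) = 0.0862, running product = 0.0121
(1 - 0.9221) = 0.0779, running product = 0.0009
Product of (1-R_i) = 0.0009
R_sys = 1 - 0.0009 = 0.9991

0.9991


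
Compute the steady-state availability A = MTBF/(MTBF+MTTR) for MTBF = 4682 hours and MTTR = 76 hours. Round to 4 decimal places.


MTBF = 4682
MTTR = 76
MTBF + MTTR = 4758
A = 4682 / 4758
A = 0.984

0.984


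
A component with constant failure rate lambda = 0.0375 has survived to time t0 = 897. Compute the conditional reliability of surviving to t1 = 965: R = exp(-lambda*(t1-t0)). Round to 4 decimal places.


lambda = 0.0375
t0 = 897, t1 = 965
t1 - t0 = 68
lambda * (t1-t0) = 0.0375 * 68 = 2.55
R = exp(-2.55)
R = 0.0781

0.0781


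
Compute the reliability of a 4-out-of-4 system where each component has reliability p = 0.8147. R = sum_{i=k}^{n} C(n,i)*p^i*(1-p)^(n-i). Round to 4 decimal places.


k = 4, n = 4, p = 0.8147
i=4: C(4,4)=1 * 0.8147^4 * 0.1853^0 = 0.4405
R = sum of terms = 0.4405

0.4405


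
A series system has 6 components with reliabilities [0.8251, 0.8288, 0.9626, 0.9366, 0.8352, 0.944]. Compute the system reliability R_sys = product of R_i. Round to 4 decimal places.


Components: [0.8251, 0.8288, 0.9626, 0.9366, 0.8352, 0.944]
After component 1 (R=0.8251): product = 0.8251
After component 2 (R=0.8288): product = 0.6838
After component 3 (R=0.9626): product = 0.6583
After component 4 (R=0.9366): product = 0.6165
After component 5 (R=0.8352): product = 0.5149
After component 6 (R=0.944): product = 0.4861
R_sys = 0.4861

0.4861


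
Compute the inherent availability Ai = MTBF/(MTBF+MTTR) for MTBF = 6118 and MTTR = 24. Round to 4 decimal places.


MTBF = 6118
MTTR = 24
MTBF + MTTR = 6142
Ai = 6118 / 6142
Ai = 0.9961

0.9961


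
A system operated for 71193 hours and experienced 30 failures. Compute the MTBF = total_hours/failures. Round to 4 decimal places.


total_hours = 71193
failures = 30
MTBF = 71193 / 30
MTBF = 2373.1

2373.1


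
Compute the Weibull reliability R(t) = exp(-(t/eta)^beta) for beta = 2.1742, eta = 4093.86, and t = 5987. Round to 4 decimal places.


beta = 2.1742, eta = 4093.86, t = 5987
t/eta = 5987 / 4093.86 = 1.4624
(t/eta)^beta = 1.4624^2.1742 = 2.2851
R(t) = exp(-2.2851)
R(t) = 0.1018

0.1018


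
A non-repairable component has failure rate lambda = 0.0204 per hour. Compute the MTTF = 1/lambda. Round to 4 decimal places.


lambda = 0.0204
MTTF = 1 / 0.0204
MTTF = 49.0196

49.0196


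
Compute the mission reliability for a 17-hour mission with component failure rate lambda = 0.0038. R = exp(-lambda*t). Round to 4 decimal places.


lambda = 0.0038
mission_time = 17
lambda * t = 0.0038 * 17 = 0.0646
R = exp(-0.0646)
R = 0.9374

0.9374


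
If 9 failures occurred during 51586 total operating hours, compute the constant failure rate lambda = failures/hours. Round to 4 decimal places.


failures = 9
total_hours = 51586
lambda = 9 / 51586
lambda = 0.0002

0.0002


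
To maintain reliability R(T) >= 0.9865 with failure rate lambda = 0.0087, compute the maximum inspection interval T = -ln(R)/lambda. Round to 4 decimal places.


R_target = 0.9865
lambda = 0.0087
-ln(0.9865) = 0.0136
T = 0.0136 / 0.0087
T = 1.5623

1.5623


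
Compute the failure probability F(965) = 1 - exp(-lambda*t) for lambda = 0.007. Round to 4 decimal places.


lambda = 0.007, t = 965
lambda * t = 6.755
exp(-6.755) = 0.0012
F(t) = 1 - 0.0012
F(t) = 0.9988

0.9988


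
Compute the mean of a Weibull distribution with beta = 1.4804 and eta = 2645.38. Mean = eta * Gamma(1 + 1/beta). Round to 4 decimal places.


beta = 1.4804, eta = 2645.38
1/beta = 0.6755
1 + 1/beta = 1.6755
Gamma(1.6755) = 0.9042
Mean = 2645.38 * 0.9042
Mean = 2392.0144

2392.0144


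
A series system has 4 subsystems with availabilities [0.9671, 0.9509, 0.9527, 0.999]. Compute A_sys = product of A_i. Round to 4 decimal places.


Subsystems: [0.9671, 0.9509, 0.9527, 0.999]
After subsystem 1 (A=0.9671): product = 0.9671
After subsystem 2 (A=0.9509): product = 0.9196
After subsystem 3 (A=0.9527): product = 0.8761
After subsystem 4 (A=0.999): product = 0.8752
A_sys = 0.8752

0.8752


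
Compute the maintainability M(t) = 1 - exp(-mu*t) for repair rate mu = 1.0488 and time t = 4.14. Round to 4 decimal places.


mu = 1.0488, t = 4.14
mu * t = 1.0488 * 4.14 = 4.342
exp(-4.342) = 0.013
M(t) = 1 - 0.013
M(t) = 0.987

0.987


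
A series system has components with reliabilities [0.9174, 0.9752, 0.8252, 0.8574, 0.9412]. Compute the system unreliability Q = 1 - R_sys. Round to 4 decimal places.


Components: [0.9174, 0.9752, 0.8252, 0.8574, 0.9412]
After component 1: product = 0.9174
After component 2: product = 0.8946
After component 3: product = 0.7383
After component 4: product = 0.633
After component 5: product = 0.5958
R_sys = 0.5958
Q = 1 - 0.5958 = 0.4042

0.4042


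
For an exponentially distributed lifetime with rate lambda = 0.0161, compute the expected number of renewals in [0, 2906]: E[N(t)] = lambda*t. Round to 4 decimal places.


lambda = 0.0161
t = 2906
E[N(t)] = lambda * t
E[N(t)] = 0.0161 * 2906
E[N(t)] = 46.7866

46.7866


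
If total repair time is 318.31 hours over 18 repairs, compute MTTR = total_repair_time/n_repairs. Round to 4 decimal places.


total_repair_time = 318.31
n_repairs = 18
MTTR = 318.31 / 18
MTTR = 17.6839

17.6839


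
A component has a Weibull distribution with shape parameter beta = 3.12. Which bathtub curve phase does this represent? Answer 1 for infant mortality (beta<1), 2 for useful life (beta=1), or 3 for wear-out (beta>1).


beta = 3.12
Compare beta to 1:
beta < 1 => infant mortality (phase 1)
beta = 1 => useful life (phase 2)
beta > 1 => wear-out (phase 3)
Since beta = 3.12, this is wear-out (increasing failure rate)
Phase = 3

3


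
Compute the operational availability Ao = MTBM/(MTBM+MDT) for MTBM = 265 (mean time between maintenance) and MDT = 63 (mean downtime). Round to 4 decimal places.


MTBM = 265
MDT = 63
MTBM + MDT = 328
Ao = 265 / 328
Ao = 0.8079

0.8079


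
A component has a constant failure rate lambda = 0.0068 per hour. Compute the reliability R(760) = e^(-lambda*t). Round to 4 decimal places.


lambda = 0.0068
t = 760
lambda * t = 5.168
R(t) = e^(-5.168)
R(t) = 0.0057

0.0057


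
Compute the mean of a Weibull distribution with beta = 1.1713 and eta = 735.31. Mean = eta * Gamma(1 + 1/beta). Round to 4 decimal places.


beta = 1.1713, eta = 735.31
1/beta = 0.8538
1 + 1/beta = 1.8538
Gamma(1.8538) = 0.9468
Mean = 735.31 * 0.9468
Mean = 696.1594

696.1594


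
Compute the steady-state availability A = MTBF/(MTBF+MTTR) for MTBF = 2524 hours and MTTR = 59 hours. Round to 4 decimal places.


MTBF = 2524
MTTR = 59
MTBF + MTTR = 2583
A = 2524 / 2583
A = 0.9772

0.9772


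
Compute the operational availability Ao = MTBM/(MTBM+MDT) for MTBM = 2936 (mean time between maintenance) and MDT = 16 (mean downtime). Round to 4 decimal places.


MTBM = 2936
MDT = 16
MTBM + MDT = 2952
Ao = 2936 / 2952
Ao = 0.9946

0.9946


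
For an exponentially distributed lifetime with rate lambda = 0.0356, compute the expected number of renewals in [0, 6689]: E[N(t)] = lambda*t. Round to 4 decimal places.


lambda = 0.0356
t = 6689
E[N(t)] = lambda * t
E[N(t)] = 0.0356 * 6689
E[N(t)] = 238.1284

238.1284


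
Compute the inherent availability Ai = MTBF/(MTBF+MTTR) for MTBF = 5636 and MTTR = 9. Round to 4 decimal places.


MTBF = 5636
MTTR = 9
MTBF + MTTR = 5645
Ai = 5636 / 5645
Ai = 0.9984

0.9984


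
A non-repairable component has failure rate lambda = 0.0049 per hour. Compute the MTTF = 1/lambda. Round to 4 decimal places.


lambda = 0.0049
MTTF = 1 / 0.0049
MTTF = 204.0816

204.0816


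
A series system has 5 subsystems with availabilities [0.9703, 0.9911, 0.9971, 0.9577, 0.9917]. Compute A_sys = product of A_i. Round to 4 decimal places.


Subsystems: [0.9703, 0.9911, 0.9971, 0.9577, 0.9917]
After subsystem 1 (A=0.9703): product = 0.9703
After subsystem 2 (A=0.9911): product = 0.9617
After subsystem 3 (A=0.9971): product = 0.9589
After subsystem 4 (A=0.9577): product = 0.9183
After subsystem 5 (A=0.9917): product = 0.9107
A_sys = 0.9107

0.9107


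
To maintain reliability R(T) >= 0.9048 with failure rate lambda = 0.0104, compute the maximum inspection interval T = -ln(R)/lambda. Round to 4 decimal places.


R_target = 0.9048
lambda = 0.0104
-ln(0.9048) = 0.1
T = 0.1 / 0.0104
T = 9.6194

9.6194


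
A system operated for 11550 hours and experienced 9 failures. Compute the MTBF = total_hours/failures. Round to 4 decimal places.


total_hours = 11550
failures = 9
MTBF = 11550 / 9
MTBF = 1283.3333

1283.3333


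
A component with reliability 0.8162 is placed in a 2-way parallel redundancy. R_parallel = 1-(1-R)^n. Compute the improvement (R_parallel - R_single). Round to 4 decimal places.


R_single = 0.8162, n = 2
1 - R_single = 0.1838
(1 - R_single)^n = 0.1838^2 = 0.0338
R_parallel = 1 - 0.0338 = 0.9662
Improvement = 0.9662 - 0.8162
Improvement = 0.15

0.15


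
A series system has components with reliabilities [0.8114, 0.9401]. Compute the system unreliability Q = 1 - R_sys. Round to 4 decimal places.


Components: [0.8114, 0.9401]
After component 1: product = 0.8114
After component 2: product = 0.7628
R_sys = 0.7628
Q = 1 - 0.7628 = 0.2372

0.2372


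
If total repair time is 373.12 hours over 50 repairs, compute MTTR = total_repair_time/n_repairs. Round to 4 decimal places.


total_repair_time = 373.12
n_repairs = 50
MTTR = 373.12 / 50
MTTR = 7.4624

7.4624


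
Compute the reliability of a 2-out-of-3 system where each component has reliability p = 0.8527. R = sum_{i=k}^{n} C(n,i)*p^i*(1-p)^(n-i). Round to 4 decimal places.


k = 2, n = 3, p = 0.8527
i=2: C(3,2)=3 * 0.8527^2 * 0.1473^1 = 0.3213
i=3: C(3,3)=1 * 0.8527^3 * 0.1473^0 = 0.62
R = sum of terms = 0.9413

0.9413


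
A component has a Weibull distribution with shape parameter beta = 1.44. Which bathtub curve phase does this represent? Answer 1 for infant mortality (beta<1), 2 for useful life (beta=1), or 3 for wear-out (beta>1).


beta = 1.44
Compare beta to 1:
beta < 1 => infant mortality (phase 1)
beta = 1 => useful life (phase 2)
beta > 1 => wear-out (phase 3)
Since beta = 1.44, this is wear-out (increasing failure rate)
Phase = 3

3


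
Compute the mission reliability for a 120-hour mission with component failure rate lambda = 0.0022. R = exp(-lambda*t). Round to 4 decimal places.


lambda = 0.0022
mission_time = 120
lambda * t = 0.0022 * 120 = 0.264
R = exp(-0.264)
R = 0.768

0.768


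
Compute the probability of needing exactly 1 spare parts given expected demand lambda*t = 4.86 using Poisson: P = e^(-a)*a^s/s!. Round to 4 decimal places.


a = 4.86, s = 1
e^(-a) = e^(-4.86) = 0.0078
a^s = 4.86^1 = 4.86
s! = 1
P = 0.0078 * 4.86 / 1
P = 0.0377

0.0377


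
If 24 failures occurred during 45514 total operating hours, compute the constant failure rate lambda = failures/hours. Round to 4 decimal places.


failures = 24
total_hours = 45514
lambda = 24 / 45514
lambda = 0.0005

0.0005


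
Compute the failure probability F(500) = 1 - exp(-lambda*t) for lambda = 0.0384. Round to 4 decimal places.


lambda = 0.0384, t = 500
lambda * t = 19.2
exp(-19.2) = 0.0
F(t) = 1 - 0.0
F(t) = 1.0

1.0


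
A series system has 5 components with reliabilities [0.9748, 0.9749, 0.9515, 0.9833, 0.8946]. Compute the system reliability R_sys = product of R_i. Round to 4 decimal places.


Components: [0.9748, 0.9749, 0.9515, 0.9833, 0.8946]
After component 1 (R=0.9748): product = 0.9748
After component 2 (R=0.9749): product = 0.9503
After component 3 (R=0.9515): product = 0.9042
After component 4 (R=0.9833): product = 0.8891
After component 5 (R=0.8946): product = 0.7954
R_sys = 0.7954

0.7954


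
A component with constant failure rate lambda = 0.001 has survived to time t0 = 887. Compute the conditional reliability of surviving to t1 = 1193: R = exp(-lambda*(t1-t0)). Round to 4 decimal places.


lambda = 0.001
t0 = 887, t1 = 1193
t1 - t0 = 306
lambda * (t1-t0) = 0.001 * 306 = 0.306
R = exp(-0.306)
R = 0.7364

0.7364


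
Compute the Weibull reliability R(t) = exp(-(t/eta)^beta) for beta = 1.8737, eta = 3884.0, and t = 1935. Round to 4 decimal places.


beta = 1.8737, eta = 3884.0, t = 1935
t/eta = 1935 / 3884.0 = 0.4982
(t/eta)^beta = 0.4982^1.8737 = 0.271
R(t) = exp(-0.271)
R(t) = 0.7626

0.7626


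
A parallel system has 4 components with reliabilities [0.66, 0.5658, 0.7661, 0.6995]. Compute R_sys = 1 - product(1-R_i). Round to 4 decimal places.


Components: [0.66, 0.5658, 0.7661, 0.6995]
(1 - 0.66) = 0.34, running product = 0.34
(1 - 0.5658) = 0.4342, running product = 0.1476
(1 - 0.7661) = 0.2339, running product = 0.0345
(1 - 0.6995) = 0.3005, running product = 0.0104
Product of (1-R_i) = 0.0104
R_sys = 1 - 0.0104 = 0.9896

0.9896


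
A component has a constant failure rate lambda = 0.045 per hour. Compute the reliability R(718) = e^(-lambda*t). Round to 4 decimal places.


lambda = 0.045
t = 718
lambda * t = 32.31
R(t) = e^(-32.31)
R(t) = 0.0

0.0


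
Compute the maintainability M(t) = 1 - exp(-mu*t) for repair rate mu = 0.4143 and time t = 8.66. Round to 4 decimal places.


mu = 0.4143, t = 8.66
mu * t = 0.4143 * 8.66 = 3.5878
exp(-3.5878) = 0.0277
M(t) = 1 - 0.0277
M(t) = 0.9723

0.9723


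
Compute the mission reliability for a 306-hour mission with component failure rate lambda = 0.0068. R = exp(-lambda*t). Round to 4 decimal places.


lambda = 0.0068
mission_time = 306
lambda * t = 0.0068 * 306 = 2.0808
R = exp(-2.0808)
R = 0.1248

0.1248


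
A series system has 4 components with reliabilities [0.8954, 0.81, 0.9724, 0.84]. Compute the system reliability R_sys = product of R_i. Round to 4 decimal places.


Components: [0.8954, 0.81, 0.9724, 0.84]
After component 1 (R=0.8954): product = 0.8954
After component 2 (R=0.81): product = 0.7253
After component 3 (R=0.9724): product = 0.7053
After component 4 (R=0.84): product = 0.5924
R_sys = 0.5924

0.5924


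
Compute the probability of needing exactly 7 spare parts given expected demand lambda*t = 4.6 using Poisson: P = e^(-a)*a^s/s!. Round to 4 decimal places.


a = 4.6, s = 7
e^(-a) = e^(-4.6) = 0.0101
a^s = 4.6^7 = 43581.7657
s! = 5040
P = 0.0101 * 43581.7657 / 5040
P = 0.0869

0.0869


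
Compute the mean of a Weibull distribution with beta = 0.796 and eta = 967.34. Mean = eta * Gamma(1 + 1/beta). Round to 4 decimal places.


beta = 0.796, eta = 967.34
1/beta = 1.2563
1 + 1/beta = 2.2563
Gamma(2.2563) = 1.1371
Mean = 967.34 * 1.1371
Mean = 1099.96

1099.96


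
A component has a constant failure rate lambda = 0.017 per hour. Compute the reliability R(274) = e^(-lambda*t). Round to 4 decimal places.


lambda = 0.017
t = 274
lambda * t = 4.658
R(t) = e^(-4.658)
R(t) = 0.0095

0.0095


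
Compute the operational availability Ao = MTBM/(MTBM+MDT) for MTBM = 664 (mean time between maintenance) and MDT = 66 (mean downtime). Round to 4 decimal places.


MTBM = 664
MDT = 66
MTBM + MDT = 730
Ao = 664 / 730
Ao = 0.9096

0.9096


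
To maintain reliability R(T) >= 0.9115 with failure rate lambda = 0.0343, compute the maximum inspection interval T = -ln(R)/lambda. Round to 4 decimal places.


R_target = 0.9115
lambda = 0.0343
-ln(0.9115) = 0.0927
T = 0.0927 / 0.0343
T = 2.7016

2.7016


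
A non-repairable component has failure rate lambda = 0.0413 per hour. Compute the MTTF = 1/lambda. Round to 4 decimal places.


lambda = 0.0413
MTTF = 1 / 0.0413
MTTF = 24.2131

24.2131


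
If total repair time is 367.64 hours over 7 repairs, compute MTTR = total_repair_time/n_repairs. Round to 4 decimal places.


total_repair_time = 367.64
n_repairs = 7
MTTR = 367.64 / 7
MTTR = 52.52

52.52


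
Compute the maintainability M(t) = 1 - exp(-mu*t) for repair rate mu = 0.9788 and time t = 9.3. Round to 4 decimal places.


mu = 0.9788, t = 9.3
mu * t = 0.9788 * 9.3 = 9.1028
exp(-9.1028) = 0.0001
M(t) = 1 - 0.0001
M(t) = 0.9999

0.9999


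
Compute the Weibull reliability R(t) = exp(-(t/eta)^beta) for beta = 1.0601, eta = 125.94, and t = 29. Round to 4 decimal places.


beta = 1.0601, eta = 125.94, t = 29
t/eta = 29 / 125.94 = 0.2303
(t/eta)^beta = 0.2303^1.0601 = 0.2108
R(t) = exp(-0.2108)
R(t) = 0.8099

0.8099


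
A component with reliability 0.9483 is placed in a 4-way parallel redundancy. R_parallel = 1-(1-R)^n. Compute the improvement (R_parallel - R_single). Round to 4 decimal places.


R_single = 0.9483, n = 4
1 - R_single = 0.0517
(1 - R_single)^n = 0.0517^4 = 0.0
R_parallel = 1 - 0.0 = 1.0
Improvement = 1.0 - 0.9483
Improvement = 0.0517

0.0517


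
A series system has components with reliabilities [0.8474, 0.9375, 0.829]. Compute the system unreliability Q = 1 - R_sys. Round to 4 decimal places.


Components: [0.8474, 0.9375, 0.829]
After component 1: product = 0.8474
After component 2: product = 0.7944
After component 3: product = 0.6586
R_sys = 0.6586
Q = 1 - 0.6586 = 0.3414

0.3414


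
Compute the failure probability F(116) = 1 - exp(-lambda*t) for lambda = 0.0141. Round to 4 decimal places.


lambda = 0.0141, t = 116
lambda * t = 1.6356
exp(-1.6356) = 0.1948
F(t) = 1 - 0.1948
F(t) = 0.8052

0.8052


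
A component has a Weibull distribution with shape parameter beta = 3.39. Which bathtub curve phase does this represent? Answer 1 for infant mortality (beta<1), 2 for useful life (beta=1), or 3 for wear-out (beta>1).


beta = 3.39
Compare beta to 1:
beta < 1 => infant mortality (phase 1)
beta = 1 => useful life (phase 2)
beta > 1 => wear-out (phase 3)
Since beta = 3.39, this is wear-out (increasing failure rate)
Phase = 3

3


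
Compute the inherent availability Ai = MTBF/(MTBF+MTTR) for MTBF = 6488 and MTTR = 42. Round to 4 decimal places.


MTBF = 6488
MTTR = 42
MTBF + MTTR = 6530
Ai = 6488 / 6530
Ai = 0.9936

0.9936


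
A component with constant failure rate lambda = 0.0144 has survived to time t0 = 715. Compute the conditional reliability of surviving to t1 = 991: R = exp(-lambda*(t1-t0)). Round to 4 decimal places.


lambda = 0.0144
t0 = 715, t1 = 991
t1 - t0 = 276
lambda * (t1-t0) = 0.0144 * 276 = 3.9744
R = exp(-3.9744)
R = 0.0188

0.0188


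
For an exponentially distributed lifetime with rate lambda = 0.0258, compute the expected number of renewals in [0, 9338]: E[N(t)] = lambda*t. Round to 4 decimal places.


lambda = 0.0258
t = 9338
E[N(t)] = lambda * t
E[N(t)] = 0.0258 * 9338
E[N(t)] = 240.9204

240.9204


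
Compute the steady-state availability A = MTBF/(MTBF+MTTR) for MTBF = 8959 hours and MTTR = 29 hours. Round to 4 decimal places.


MTBF = 8959
MTTR = 29
MTBF + MTTR = 8988
A = 8959 / 8988
A = 0.9968

0.9968


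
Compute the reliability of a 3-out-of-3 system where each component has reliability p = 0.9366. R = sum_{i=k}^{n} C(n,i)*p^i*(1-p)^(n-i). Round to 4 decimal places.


k = 3, n = 3, p = 0.9366
i=3: C(3,3)=1 * 0.9366^3 * 0.0634^0 = 0.8216
R = sum of terms = 0.8216

0.8216


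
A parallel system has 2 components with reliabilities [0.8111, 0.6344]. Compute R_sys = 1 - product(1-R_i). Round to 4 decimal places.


Components: [0.8111, 0.6344]
(1 - 0.8111) = 0.1889, running product = 0.1889
(1 - 0.6344) = 0.3656, running product = 0.0691
Product of (1-R_i) = 0.0691
R_sys = 1 - 0.0691 = 0.9309

0.9309


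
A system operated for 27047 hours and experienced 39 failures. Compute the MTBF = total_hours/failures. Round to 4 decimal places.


total_hours = 27047
failures = 39
MTBF = 27047 / 39
MTBF = 693.5128

693.5128


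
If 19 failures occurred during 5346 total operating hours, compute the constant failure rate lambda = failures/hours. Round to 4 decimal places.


failures = 19
total_hours = 5346
lambda = 19 / 5346
lambda = 0.0036

0.0036


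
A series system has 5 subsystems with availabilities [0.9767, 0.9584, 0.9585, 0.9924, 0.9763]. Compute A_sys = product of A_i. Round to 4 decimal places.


Subsystems: [0.9767, 0.9584, 0.9585, 0.9924, 0.9763]
After subsystem 1 (A=0.9767): product = 0.9767
After subsystem 2 (A=0.9584): product = 0.9361
After subsystem 3 (A=0.9585): product = 0.8972
After subsystem 4 (A=0.9924): product = 0.8904
After subsystem 5 (A=0.9763): product = 0.8693
A_sys = 0.8693

0.8693


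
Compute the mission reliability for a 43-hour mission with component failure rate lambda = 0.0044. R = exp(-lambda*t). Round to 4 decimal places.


lambda = 0.0044
mission_time = 43
lambda * t = 0.0044 * 43 = 0.1892
R = exp(-0.1892)
R = 0.8276

0.8276


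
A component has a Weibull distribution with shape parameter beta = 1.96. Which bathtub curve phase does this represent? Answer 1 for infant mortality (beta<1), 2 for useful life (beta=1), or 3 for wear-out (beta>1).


beta = 1.96
Compare beta to 1:
beta < 1 => infant mortality (phase 1)
beta = 1 => useful life (phase 2)
beta > 1 => wear-out (phase 3)
Since beta = 1.96, this is wear-out (increasing failure rate)
Phase = 3

3


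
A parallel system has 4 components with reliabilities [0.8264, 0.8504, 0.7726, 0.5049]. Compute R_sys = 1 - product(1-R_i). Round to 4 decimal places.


Components: [0.8264, 0.8504, 0.7726, 0.5049]
(1 - 0.8264) = 0.1736, running product = 0.1736
(1 - 0.8504) = 0.1496, running product = 0.026
(1 - 0.7726) = 0.2274, running product = 0.0059
(1 - 0.5049) = 0.4951, running product = 0.0029
Product of (1-R_i) = 0.0029
R_sys = 1 - 0.0029 = 0.9971

0.9971


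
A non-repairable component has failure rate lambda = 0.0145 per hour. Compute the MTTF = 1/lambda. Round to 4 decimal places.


lambda = 0.0145
MTTF = 1 / 0.0145
MTTF = 68.9655

68.9655


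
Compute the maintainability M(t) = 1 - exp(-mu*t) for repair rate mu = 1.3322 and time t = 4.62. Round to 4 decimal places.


mu = 1.3322, t = 4.62
mu * t = 1.3322 * 4.62 = 6.1548
exp(-6.1548) = 0.0021
M(t) = 1 - 0.0021
M(t) = 0.9979

0.9979


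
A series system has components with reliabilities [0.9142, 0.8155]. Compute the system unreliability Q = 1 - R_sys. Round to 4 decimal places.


Components: [0.9142, 0.8155]
After component 1: product = 0.9142
After component 2: product = 0.7455
R_sys = 0.7455
Q = 1 - 0.7455 = 0.2545

0.2545


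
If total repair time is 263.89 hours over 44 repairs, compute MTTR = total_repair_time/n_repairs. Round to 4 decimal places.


total_repair_time = 263.89
n_repairs = 44
MTTR = 263.89 / 44
MTTR = 5.9975

5.9975


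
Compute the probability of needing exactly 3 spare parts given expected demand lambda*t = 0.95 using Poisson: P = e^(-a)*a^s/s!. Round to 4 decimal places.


a = 0.95, s = 3
e^(-a) = e^(-0.95) = 0.3867
a^s = 0.95^3 = 0.8574
s! = 6
P = 0.3867 * 0.8574 / 6
P = 0.0553

0.0553


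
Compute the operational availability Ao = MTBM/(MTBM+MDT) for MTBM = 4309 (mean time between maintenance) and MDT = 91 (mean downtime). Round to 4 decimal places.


MTBM = 4309
MDT = 91
MTBM + MDT = 4400
Ao = 4309 / 4400
Ao = 0.9793

0.9793


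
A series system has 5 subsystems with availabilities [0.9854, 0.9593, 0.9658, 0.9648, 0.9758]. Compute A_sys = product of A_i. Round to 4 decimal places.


Subsystems: [0.9854, 0.9593, 0.9658, 0.9648, 0.9758]
After subsystem 1 (A=0.9854): product = 0.9854
After subsystem 2 (A=0.9593): product = 0.9453
After subsystem 3 (A=0.9658): product = 0.913
After subsystem 4 (A=0.9648): product = 0.8808
After subsystem 5 (A=0.9758): product = 0.8595
A_sys = 0.8595

0.8595


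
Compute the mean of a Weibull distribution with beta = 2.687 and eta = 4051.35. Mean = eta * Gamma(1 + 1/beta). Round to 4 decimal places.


beta = 2.687, eta = 4051.35
1/beta = 0.3722
1 + 1/beta = 1.3722
Gamma(1.3722) = 0.8891
Mean = 4051.35 * 0.8891
Mean = 3602.2078

3602.2078


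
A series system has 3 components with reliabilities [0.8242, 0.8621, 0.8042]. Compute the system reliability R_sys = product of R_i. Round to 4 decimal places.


Components: [0.8242, 0.8621, 0.8042]
After component 1 (R=0.8242): product = 0.8242
After component 2 (R=0.8621): product = 0.7105
After component 3 (R=0.8042): product = 0.5714
R_sys = 0.5714

0.5714


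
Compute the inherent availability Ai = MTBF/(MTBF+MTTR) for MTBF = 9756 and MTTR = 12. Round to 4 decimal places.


MTBF = 9756
MTTR = 12
MTBF + MTTR = 9768
Ai = 9756 / 9768
Ai = 0.9988

0.9988


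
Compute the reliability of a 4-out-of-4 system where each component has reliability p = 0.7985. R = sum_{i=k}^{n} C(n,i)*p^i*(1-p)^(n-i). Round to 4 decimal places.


k = 4, n = 4, p = 0.7985
i=4: C(4,4)=1 * 0.7985^4 * 0.2015^0 = 0.4065
R = sum of terms = 0.4065

0.4065


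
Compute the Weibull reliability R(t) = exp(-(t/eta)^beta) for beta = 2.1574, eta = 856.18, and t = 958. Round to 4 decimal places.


beta = 2.1574, eta = 856.18, t = 958
t/eta = 958 / 856.18 = 1.1189
(t/eta)^beta = 1.1189^2.1574 = 1.2743
R(t) = exp(-1.2743)
R(t) = 0.2796

0.2796


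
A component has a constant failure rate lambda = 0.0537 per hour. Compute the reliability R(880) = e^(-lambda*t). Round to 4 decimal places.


lambda = 0.0537
t = 880
lambda * t = 47.256
R(t) = e^(-47.256)
R(t) = 0.0

0.0


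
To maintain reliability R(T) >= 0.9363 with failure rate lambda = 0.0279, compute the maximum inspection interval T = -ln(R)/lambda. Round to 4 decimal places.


R_target = 0.9363
lambda = 0.0279
-ln(0.9363) = 0.0658
T = 0.0658 / 0.0279
T = 2.3591

2.3591


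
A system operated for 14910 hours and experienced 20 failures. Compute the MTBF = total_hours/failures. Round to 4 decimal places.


total_hours = 14910
failures = 20
MTBF = 14910 / 20
MTBF = 745.5

745.5


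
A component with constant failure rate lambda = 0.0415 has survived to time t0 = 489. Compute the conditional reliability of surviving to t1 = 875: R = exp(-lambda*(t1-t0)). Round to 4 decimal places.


lambda = 0.0415
t0 = 489, t1 = 875
t1 - t0 = 386
lambda * (t1-t0) = 0.0415 * 386 = 16.019
R = exp(-16.019)
R = 0.0

0.0


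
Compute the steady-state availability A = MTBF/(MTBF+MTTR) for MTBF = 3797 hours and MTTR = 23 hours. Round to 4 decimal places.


MTBF = 3797
MTTR = 23
MTBF + MTTR = 3820
A = 3797 / 3820
A = 0.994

0.994


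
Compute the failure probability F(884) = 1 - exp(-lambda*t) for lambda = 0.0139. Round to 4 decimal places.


lambda = 0.0139, t = 884
lambda * t = 12.2876
exp(-12.2876) = 0.0
F(t) = 1 - 0.0
F(t) = 1.0

1.0


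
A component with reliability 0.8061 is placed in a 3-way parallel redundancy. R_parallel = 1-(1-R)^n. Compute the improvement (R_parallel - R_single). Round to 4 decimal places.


R_single = 0.8061, n = 3
1 - R_single = 0.1939
(1 - R_single)^n = 0.1939^3 = 0.0073
R_parallel = 1 - 0.0073 = 0.9927
Improvement = 0.9927 - 0.8061
Improvement = 0.1866

0.1866


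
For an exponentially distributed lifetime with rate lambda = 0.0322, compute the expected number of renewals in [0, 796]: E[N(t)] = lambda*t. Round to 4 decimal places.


lambda = 0.0322
t = 796
E[N(t)] = lambda * t
E[N(t)] = 0.0322 * 796
E[N(t)] = 25.6312

25.6312


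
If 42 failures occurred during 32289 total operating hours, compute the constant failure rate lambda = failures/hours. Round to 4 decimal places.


failures = 42
total_hours = 32289
lambda = 42 / 32289
lambda = 0.0013

0.0013


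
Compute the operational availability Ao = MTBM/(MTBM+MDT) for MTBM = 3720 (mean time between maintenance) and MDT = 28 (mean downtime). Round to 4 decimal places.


MTBM = 3720
MDT = 28
MTBM + MDT = 3748
Ao = 3720 / 3748
Ao = 0.9925

0.9925


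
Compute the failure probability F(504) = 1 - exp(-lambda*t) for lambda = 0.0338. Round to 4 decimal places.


lambda = 0.0338, t = 504
lambda * t = 17.0352
exp(-17.0352) = 0.0
F(t) = 1 - 0.0
F(t) = 1.0

1.0


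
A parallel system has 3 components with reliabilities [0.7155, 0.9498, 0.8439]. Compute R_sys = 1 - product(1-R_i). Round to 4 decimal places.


Components: [0.7155, 0.9498, 0.8439]
(1 - 0.7155) = 0.2845, running product = 0.2845
(1 - 0.9498) = 0.0502, running product = 0.0143
(1 - 0.8439) = 0.1561, running product = 0.0022
Product of (1-R_i) = 0.0022
R_sys = 1 - 0.0022 = 0.9978

0.9978


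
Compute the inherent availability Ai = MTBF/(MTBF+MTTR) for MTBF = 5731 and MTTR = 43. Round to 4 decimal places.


MTBF = 5731
MTTR = 43
MTBF + MTTR = 5774
Ai = 5731 / 5774
Ai = 0.9926

0.9926


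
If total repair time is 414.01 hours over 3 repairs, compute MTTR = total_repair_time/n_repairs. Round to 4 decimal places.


total_repair_time = 414.01
n_repairs = 3
MTTR = 414.01 / 3
MTTR = 138.0033

138.0033


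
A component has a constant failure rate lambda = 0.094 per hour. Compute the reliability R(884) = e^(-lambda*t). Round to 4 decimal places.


lambda = 0.094
t = 884
lambda * t = 83.096
R(t) = e^(-83.096)
R(t) = 0.0

0.0


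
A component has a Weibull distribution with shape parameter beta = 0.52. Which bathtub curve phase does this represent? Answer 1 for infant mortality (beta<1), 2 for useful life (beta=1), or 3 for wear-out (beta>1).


beta = 0.52
Compare beta to 1:
beta < 1 => infant mortality (phase 1)
beta = 1 => useful life (phase 2)
beta > 1 => wear-out (phase 3)
Since beta = 0.52, this is infant mortality (decreasing failure rate)
Phase = 1

1


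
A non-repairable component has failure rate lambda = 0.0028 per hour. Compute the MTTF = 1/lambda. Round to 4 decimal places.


lambda = 0.0028
MTTF = 1 / 0.0028
MTTF = 357.1429

357.1429


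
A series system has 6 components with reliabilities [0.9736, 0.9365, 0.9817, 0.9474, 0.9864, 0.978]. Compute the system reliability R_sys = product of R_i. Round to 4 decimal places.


Components: [0.9736, 0.9365, 0.9817, 0.9474, 0.9864, 0.978]
After component 1 (R=0.9736): product = 0.9736
After component 2 (R=0.9365): product = 0.9118
After component 3 (R=0.9817): product = 0.8951
After component 4 (R=0.9474): product = 0.848
After component 5 (R=0.9864): product = 0.8365
After component 6 (R=0.978): product = 0.8181
R_sys = 0.8181

0.8181


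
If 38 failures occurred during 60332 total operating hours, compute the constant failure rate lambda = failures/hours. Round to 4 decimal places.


failures = 38
total_hours = 60332
lambda = 38 / 60332
lambda = 0.0006

0.0006


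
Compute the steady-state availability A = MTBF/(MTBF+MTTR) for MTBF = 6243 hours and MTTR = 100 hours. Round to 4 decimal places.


MTBF = 6243
MTTR = 100
MTBF + MTTR = 6343
A = 6243 / 6343
A = 0.9842

0.9842


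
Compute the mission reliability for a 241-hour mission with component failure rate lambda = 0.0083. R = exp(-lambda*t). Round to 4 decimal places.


lambda = 0.0083
mission_time = 241
lambda * t = 0.0083 * 241 = 2.0003
R = exp(-2.0003)
R = 0.1353

0.1353


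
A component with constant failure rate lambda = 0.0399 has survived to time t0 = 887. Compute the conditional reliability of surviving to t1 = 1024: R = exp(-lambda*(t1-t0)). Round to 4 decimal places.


lambda = 0.0399
t0 = 887, t1 = 1024
t1 - t0 = 137
lambda * (t1-t0) = 0.0399 * 137 = 5.4663
R = exp(-5.4663)
R = 0.0042

0.0042


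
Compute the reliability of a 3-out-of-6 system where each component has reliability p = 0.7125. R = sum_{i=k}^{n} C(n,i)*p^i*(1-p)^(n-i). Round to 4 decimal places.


k = 3, n = 6, p = 0.7125
i=3: C(6,3)=20 * 0.7125^3 * 0.2875^3 = 0.1719
i=4: C(6,4)=15 * 0.7125^4 * 0.2875^2 = 0.3195
i=5: C(6,5)=6 * 0.7125^5 * 0.2875^1 = 0.3167
i=6: C(6,6)=1 * 0.7125^6 * 0.2875^0 = 0.1308
R = sum of terms = 0.939

0.939


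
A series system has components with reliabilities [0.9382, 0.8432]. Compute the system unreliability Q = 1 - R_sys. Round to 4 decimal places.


Components: [0.9382, 0.8432]
After component 1: product = 0.9382
After component 2: product = 0.7911
R_sys = 0.7911
Q = 1 - 0.7911 = 0.2089

0.2089


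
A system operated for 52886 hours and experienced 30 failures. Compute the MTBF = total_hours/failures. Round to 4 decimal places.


total_hours = 52886
failures = 30
MTBF = 52886 / 30
MTBF = 1762.8667

1762.8667


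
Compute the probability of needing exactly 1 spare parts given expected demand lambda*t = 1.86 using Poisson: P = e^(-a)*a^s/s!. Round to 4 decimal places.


a = 1.86, s = 1
e^(-a) = e^(-1.86) = 0.1557
a^s = 1.86^1 = 1.86
s! = 1
P = 0.1557 * 1.86 / 1
P = 0.2896

0.2896


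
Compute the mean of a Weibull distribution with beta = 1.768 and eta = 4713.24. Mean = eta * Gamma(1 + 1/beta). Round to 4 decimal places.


beta = 1.768, eta = 4713.24
1/beta = 0.5656
1 + 1/beta = 1.5656
Gamma(1.5656) = 0.8901
Mean = 4713.24 * 0.8901
Mean = 4195.2862

4195.2862


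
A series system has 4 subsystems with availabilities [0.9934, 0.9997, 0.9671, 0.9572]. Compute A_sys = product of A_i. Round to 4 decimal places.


Subsystems: [0.9934, 0.9997, 0.9671, 0.9572]
After subsystem 1 (A=0.9934): product = 0.9934
After subsystem 2 (A=0.9997): product = 0.9931
After subsystem 3 (A=0.9671): product = 0.9604
After subsystem 4 (A=0.9572): product = 0.9193
A_sys = 0.9193

0.9193


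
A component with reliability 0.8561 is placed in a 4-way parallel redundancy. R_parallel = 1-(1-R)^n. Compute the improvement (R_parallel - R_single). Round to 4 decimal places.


R_single = 0.8561, n = 4
1 - R_single = 0.1439
(1 - R_single)^n = 0.1439^4 = 0.0004
R_parallel = 1 - 0.0004 = 0.9996
Improvement = 0.9996 - 0.8561
Improvement = 0.1435

0.1435


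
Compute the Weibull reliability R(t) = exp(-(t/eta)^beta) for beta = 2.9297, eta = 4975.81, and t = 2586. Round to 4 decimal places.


beta = 2.9297, eta = 4975.81, t = 2586
t/eta = 2586 / 4975.81 = 0.5197
(t/eta)^beta = 0.5197^2.9297 = 0.147
R(t) = exp(-0.147)
R(t) = 0.8633

0.8633


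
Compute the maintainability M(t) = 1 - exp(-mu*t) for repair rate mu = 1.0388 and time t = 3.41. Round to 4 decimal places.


mu = 1.0388, t = 3.41
mu * t = 1.0388 * 3.41 = 3.5423
exp(-3.5423) = 0.0289
M(t) = 1 - 0.0289
M(t) = 0.9711

0.9711


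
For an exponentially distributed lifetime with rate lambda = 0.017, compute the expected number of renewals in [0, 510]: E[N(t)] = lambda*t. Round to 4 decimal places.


lambda = 0.017
t = 510
E[N(t)] = lambda * t
E[N(t)] = 0.017 * 510
E[N(t)] = 8.67

8.67


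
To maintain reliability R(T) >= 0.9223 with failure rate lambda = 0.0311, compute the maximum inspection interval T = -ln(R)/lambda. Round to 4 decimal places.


R_target = 0.9223
lambda = 0.0311
-ln(0.9223) = 0.0809
T = 0.0809 / 0.0311
T = 2.6008

2.6008


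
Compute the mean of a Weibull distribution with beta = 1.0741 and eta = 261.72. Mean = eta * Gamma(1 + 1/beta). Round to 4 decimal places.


beta = 1.0741, eta = 261.72
1/beta = 0.931
1 + 1/beta = 1.931
Gamma(1.931) = 0.9728
Mean = 261.72 * 0.9728
Mean = 254.5928

254.5928


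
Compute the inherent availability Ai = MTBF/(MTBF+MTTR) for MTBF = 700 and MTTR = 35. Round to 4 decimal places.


MTBF = 700
MTTR = 35
MTBF + MTTR = 735
Ai = 700 / 735
Ai = 0.9524

0.9524


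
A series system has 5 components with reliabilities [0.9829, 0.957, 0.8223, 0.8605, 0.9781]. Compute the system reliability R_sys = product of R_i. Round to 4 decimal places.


Components: [0.9829, 0.957, 0.8223, 0.8605, 0.9781]
After component 1 (R=0.9829): product = 0.9829
After component 2 (R=0.957): product = 0.9406
After component 3 (R=0.8223): product = 0.7735
After component 4 (R=0.8605): product = 0.6656
After component 5 (R=0.9781): product = 0.651
R_sys = 0.651

0.651


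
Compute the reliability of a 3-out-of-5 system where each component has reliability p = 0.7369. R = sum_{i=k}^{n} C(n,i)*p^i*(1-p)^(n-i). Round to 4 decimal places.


k = 3, n = 5, p = 0.7369
i=3: C(5,3)=10 * 0.7369^3 * 0.2631^2 = 0.277
i=4: C(5,4)=5 * 0.7369^4 * 0.2631^1 = 0.3879
i=5: C(5,5)=1 * 0.7369^5 * 0.2631^0 = 0.2173
R = sum of terms = 0.8822

0.8822


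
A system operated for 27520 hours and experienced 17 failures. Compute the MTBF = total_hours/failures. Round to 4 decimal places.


total_hours = 27520
failures = 17
MTBF = 27520 / 17
MTBF = 1618.8235

1618.8235


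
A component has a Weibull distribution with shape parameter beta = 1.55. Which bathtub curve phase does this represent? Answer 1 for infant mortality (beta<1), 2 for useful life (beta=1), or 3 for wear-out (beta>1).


beta = 1.55
Compare beta to 1:
beta < 1 => infant mortality (phase 1)
beta = 1 => useful life (phase 2)
beta > 1 => wear-out (phase 3)
Since beta = 1.55, this is wear-out (increasing failure rate)
Phase = 3

3


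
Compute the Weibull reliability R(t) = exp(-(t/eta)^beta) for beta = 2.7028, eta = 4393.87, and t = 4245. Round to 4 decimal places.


beta = 2.7028, eta = 4393.87, t = 4245
t/eta = 4245 / 4393.87 = 0.9661
(t/eta)^beta = 0.9661^2.7028 = 0.911
R(t) = exp(-0.911)
R(t) = 0.4021

0.4021


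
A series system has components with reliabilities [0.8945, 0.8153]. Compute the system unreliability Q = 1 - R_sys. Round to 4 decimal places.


Components: [0.8945, 0.8153]
After component 1: product = 0.8945
After component 2: product = 0.7293
R_sys = 0.7293
Q = 1 - 0.7293 = 0.2707

0.2707


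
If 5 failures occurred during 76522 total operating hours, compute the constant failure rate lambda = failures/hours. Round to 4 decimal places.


failures = 5
total_hours = 76522
lambda = 5 / 76522
lambda = 0.0001

0.0001
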